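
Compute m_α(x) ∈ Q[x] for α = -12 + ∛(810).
m_α(x) = x^3 + 36x^2 + 432x + 918

Set β = α + 12 = ∛(810), so β^3 = 810. Then (α + 12)^3 - 810 = 0, i.e. α is a root of g(x) = (x + 12)^3 - 810 = x^3 + 36x^2 + 432x + 918. Since g(x) = h(x + 12) where h(x) = x^3 - 810, and h is irreducible over Q (because 810 is not a perfect cube, so h has no rational root, and a monic cubic with no rational root is irreducible), g is also irreducible (irreducibility is preserved under the substitution x → x + 12). Hence m_α(x) = x^3 + 36x^2 + 432x + 918.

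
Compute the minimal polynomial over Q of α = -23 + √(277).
m_α(x) = x^2 + 46x + 252

From α + 23 = √(277), squaring gives (α + 23)^2 = 277, i.e. α^2 + 46α + 529 = 277, so α^2 + 46α + 252 = 0. The discriminant of x^2 + 46x + 252 is (46)^2 - 4·(252) = 2116 - 1008 = 1108, and 4·(277) is not a perfect square in Q since 277 is squarefree and ≠ 1. Hence x^2 + 46x + 252 is irreducible over Q and is the minimal polynomial of α.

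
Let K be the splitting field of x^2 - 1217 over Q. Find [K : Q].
[K : Q] = 2

f(x) = x^2 - 1217 factors as (x - √1217)(x + √1217). The splitting field is K = Q(√1217). Since 1217 is squarefree and > 1, it is not a perfect square, so x^2 - 1217 is irreducible over Q and [Q(√1217) : Q] = 2. Hence [K : Q] = 2.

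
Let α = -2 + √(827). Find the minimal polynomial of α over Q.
m_α(x) = x^2 + 4x - 823

From α + 2 = √(827), squaring gives (α + 2)^2 = 827, i.e. α^2 + 4α + 4 = 827, so α^2 + 4α - 823 = 0. The discriminant of x^2 + 4x - 823 is (4)^2 - 4·(-823) = 16 + 3292 = 3308, and 4·(827) is not a perfect square in Q since 827 is squarefree and ≠ 1. Hence x^2 + 4x - 823 is irreducible over Q and is the minimal polynomial of α.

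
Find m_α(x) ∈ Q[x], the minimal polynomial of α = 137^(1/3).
m_α(x) = x^3 - 137

α satisfies α^3 = 137, so x^3 - 137 annihilates α. By the rational root test, a rational root p/q (in lowest terms) of x^3 - 137 would satisfy p^3 = 137 q^3, forcing q = 1 and p^3 = 137; but 137 is not a perfect cube, contradiction. A monic cubic over Q with no rational root is irreducible (any nontrivial factorization would include a linear factor). Hence x^3 - 137 is the minimal polynomial of α, and in particular [Q(α):Q] = 3.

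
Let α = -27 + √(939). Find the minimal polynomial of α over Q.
m_α(x) = x^2 + 54x - 210

From α + 27 = √(939), squaring gives (α + 27)^2 = 939, i.e. α^2 + 54α + 729 = 939, so α^2 + 54α - 210 = 0. The discriminant of x^2 + 54x - 210 is (54)^2 - 4·(-210) = 2916 + 840 = 3756, and 4·(939) is not a perfect square in Q since 939 is squarefree and ≠ 1. Hence x^2 + 54x - 210 is irreducible over Q and is the minimal polynomial of α.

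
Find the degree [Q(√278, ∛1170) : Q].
[Q(√278, ∛1170) : Q] = 6

Let L = Q(√278, ∛1170). Since Q(√278) ⊂ L and [Q(√278):Q] = 2, the tower law gives 2 | [L:Q]. Likewise Q(∛1170) ⊂ L with [Q(∛1170):Q] = 3 (because 1170 is not a perfect cube), so 3 | [L:Q]. As gcd(2,3) = 1, [L:Q] is divisible by 6. Conversely L is generated over Q by √278 and ∛1170, so [L:Q] ≤ 2·3 = 6. Therefore [Q(√278, ∛1170) : Q] = 6.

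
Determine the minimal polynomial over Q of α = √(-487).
m_α(x) = x^2 + 487

α satisfies α^2 + 487 = 0, so x^2 + 487 annihilates α. Since d = -487 is squarefree and ≠ 1, it is not a perfect square in Q, so x^2 + 487 has no rational root and is therefore irreducible over Q (a degree-2 polynomial over a field is irreducible iff it has no root). Hence m_α(x) = x^2 + 487.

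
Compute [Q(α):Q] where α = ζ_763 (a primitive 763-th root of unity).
[Q(α):Q] = 648

The minimal polynomial of ζ_763 over Q is the 763-th cyclotomic polynomial Φ_763(x), which is irreducible over Q and has degree φ(763) = 648. Hence [Q(α):Q] = φ(763) = 648.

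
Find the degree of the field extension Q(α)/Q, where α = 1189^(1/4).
[Q(α):Q] = 4

α is a root of x^4 - 1189. By Eisenstein's criterion at the prime p = 29 (which divides the constant term 1189 but p^2 = 841 does not, since 1189 is squarefree), x^4 - 1189 is irreducible over Q. Hence [Q(α):Q] = 4.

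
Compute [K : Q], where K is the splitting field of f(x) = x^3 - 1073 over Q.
[K : Q] = 6

The roots of x^3 - 1073 are ∛1073, ω∛1073, ω^2∛1073 where ω = e^(2πi/3) is a primitive cube root of unity, so K = Q(∛1073, ω). Now [Q(∛1073):Q] = 3 (since 1073 is not a perfect cube, x^3 - 1073 is irreducible) and [Q(ω):Q] = 2. Both 2 and 3 divide [K:Q], and [K:Q] ≤ 3·2 = 6, so [K:Q] = 6. (Equivalently: Q(∛1073) ⊂ R but ω ∉ R, so [K : Q(∛1073)] = 2.)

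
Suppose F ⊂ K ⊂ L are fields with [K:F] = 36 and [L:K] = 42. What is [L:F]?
[L:F] = 1512

The tower law says that for any tower of field extensions F ⊂ K ⊂ L with finite degrees, [L:F] = [L:K] · [K:F]. Here this gives [L:F] = 42 · 36 = 1512.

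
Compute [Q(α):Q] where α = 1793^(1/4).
[Q(α):Q] = 4

α is a root of x^4 - 1793. By Eisenstein's criterion at the prime p = 11 (which divides the constant term 1793 but p^2 = 121 does not, since 1793 is squarefree), x^4 - 1793 is irreducible over Q. Hence [Q(α):Q] = 4.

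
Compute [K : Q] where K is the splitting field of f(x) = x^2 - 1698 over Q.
[K : Q] = 2

f(x) = x^2 - 1698 factors as (x - √1698)(x + √1698). The splitting field is K = Q(√1698). Since 1698 is squarefree and > 1, it is not a perfect square, so x^2 - 1698 is irreducible over Q and [Q(√1698) : Q] = 2. Hence [K : Q] = 2.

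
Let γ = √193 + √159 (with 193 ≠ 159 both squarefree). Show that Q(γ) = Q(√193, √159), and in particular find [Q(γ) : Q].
[Q(γ) : Q] = 4 (equivalently, Q(γ) = Q(√193, √159))

Obviously Q(γ) ⊆ Q(√193, √159), and [Q(√193, √159):Q] = 4 (since 193, 159 are distinct squarefree integers > 1 with 30687 not a perfect square). To show equality we compute the minimal polynomial of γ. From γ = √193 + √159: γ^2 = 193 + 2√(30687) + 159 = 352 + 2√(30687), so γ^2 - 352 = 2√(30687); squaring, (γ^2 - 352)^2 = 4·30687, i.e. γ^4 - 704γ^2 + 123904 - 122748 = 0, i.e. γ^4 - 704γ^2 + 1156 = 0. So γ is a root of x^4 - 704x^2 + 1156. This polynomial is irreducible over Q: it has no rational root (each ±√193 ± √159 is irrational), and any factorization into two quadratics over Q would force √(30687) ∈ Q (pairing opposite roots) or √193, √159 ∈ Q (other pairings), all impossible. Hence [Q(γ):Q] = 4 = [Q(√193, √159):Q], so Q(γ) = Q(√193, √159).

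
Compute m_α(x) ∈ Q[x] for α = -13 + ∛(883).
m_α(x) = x^3 + 39x^2 + 507x + 1314

Set β = α + 13 = ∛(883), so β^3 = 883. Then (α + 13)^3 - 883 = 0, i.e. α is a root of g(x) = (x + 13)^3 - 883 = x^3 + 39x^2 + 507x + 1314. Since g(x) = h(x + 13) where h(x) = x^3 - 883, and h is irreducible over Q (because 883 is not a perfect cube, so h has no rational root, and a monic cubic with no rational root is irreducible), g is also irreducible (irreducibility is preserved under the substitution x → x + 13). Hence m_α(x) = x^3 + 39x^2 + 507x + 1314.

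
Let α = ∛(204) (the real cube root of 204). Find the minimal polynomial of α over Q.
m_α(x) = x^3 - 204

α satisfies α^3 = 204, so x^3 - 204 annihilates α. By the rational root test, a rational root p/q (in lowest terms) of x^3 - 204 would satisfy p^3 = 204 q^3, forcing q = 1 and p^3 = 204; but 204 is not a perfect cube, contradiction. A monic cubic over Q with no rational root is irreducible (any nontrivial factorization would include a linear factor). Hence x^3 - 204 is the minimal polynomial of α, and in particular [Q(α):Q] = 3.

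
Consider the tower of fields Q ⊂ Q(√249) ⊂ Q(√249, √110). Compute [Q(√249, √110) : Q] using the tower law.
[Q(√249, √110) : Q] = 4

[Q(√249):Q] = 2 (min poly x^2 - 249, irreducible since 249 is squarefree > 1). For the top step, suppose √110 ∈ Q(√249), say √110 = c + d√249 with c, d ∈ Q. Squaring: 110 = c^2 + 249d^2 + 2cd√249. Since √249 ∉ Q this forces 2cd = 0. If d = 0 then √110 = c ∈ Q, contradicting 110 squarefree > 1. If c = 0 then 110 = 249d^2, so 249·110 = (249d)^2 is a perfect square in Q — but 249·110 = 27390 is not a perfect square (since 249 and 110 are distinct squarefree integers). Contradiction. Hence √110 ∉ Q(√249), so x^2 - 110 stays irreducible over Q(√249) and [Q(√249, √110) : Q(√249)] = 2. By the tower law, [Q(√249, √110) : Q] = 2 · 2 = 4.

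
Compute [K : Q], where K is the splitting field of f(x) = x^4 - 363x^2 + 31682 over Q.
[K : Q] = 4

Solving the quadratic in x^2: x^2 = (363 ± √(363^2 - 4·31682))/2 = (363 ± √5041)/2 = (363 ± 71)/2, giving x^2 = 217 or x^2 = 146. So f(x) = (x^2 - 217)(x^2 - 146) and the roots of f are ±√217, ±√146. Hence the splitting field is K = Q(√217, √146). Since 217 and 146 are distinct squarefree integers > 1, their product 31682 is not a perfect square, so √146 ∉ Q(√217). By the tower law [K:Q] = [Q(√217,√146):Q(√217)] · [Q(√217):Q] = 2 · 2 = 4.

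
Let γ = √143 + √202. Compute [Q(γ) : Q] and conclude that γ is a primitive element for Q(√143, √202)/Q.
[Q(γ) : Q] = 4 (equivalently, Q(γ) = Q(√143, √202))

Obviously Q(γ) ⊆ Q(√143, √202), and [Q(√143, √202):Q] = 4 (since 143, 202 are distinct squarefree integers > 1 with 28886 not a perfect square). To show equality we compute the minimal polynomial of γ. From γ = √143 + √202: γ^2 = 143 + 2√(28886) + 202 = 345 + 2√(28886), so γ^2 - 345 = 2√(28886); squaring, (γ^2 - 345)^2 = 4·28886, i.e. γ^4 - 690γ^2 + 119025 - 115544 = 0, i.e. γ^4 - 690γ^2 + 3481 = 0. So γ is a root of x^4 - 690x^2 + 3481. This polynomial is irreducible over Q: it has no rational root (each ±√143 ± √202 is irrational), and any factorization into two quadratics over Q would force √(28886) ∈ Q (pairing opposite roots) or √143, √202 ∈ Q (other pairings), all impossible. Hence [Q(γ):Q] = 4 = [Q(√143, √202):Q], so Q(γ) = Q(√143, √202).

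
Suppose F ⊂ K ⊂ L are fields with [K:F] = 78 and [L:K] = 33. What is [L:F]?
[L:F] = 2574

The tower law says that for any tower of field extensions F ⊂ K ⊂ L with finite degrees, [L:F] = [L:K] · [K:F]. Here this gives [L:F] = 33 · 78 = 2574.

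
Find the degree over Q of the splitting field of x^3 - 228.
[K : Q] = 6

The roots of x^3 - 228 are ∛228, ω∛228, ω^2∛228 where ω = e^(2πi/3) is a primitive cube root of unity, so K = Q(∛228, ω). Now [Q(∛228):Q] = 3 (since 228 is not a perfect cube, x^3 - 228 is irreducible) and [Q(ω):Q] = 2. Both 2 and 3 divide [K:Q], and [K:Q] ≤ 3·2 = 6, so [K:Q] = 6. (Equivalently: Q(∛228) ⊂ R but ω ∉ R, so [K : Q(∛228)] = 2.)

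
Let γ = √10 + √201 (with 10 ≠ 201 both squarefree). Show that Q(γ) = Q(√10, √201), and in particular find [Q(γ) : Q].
[Q(γ) : Q] = 4 (equivalently, Q(γ) = Q(√10, √201))

Obviously Q(γ) ⊆ Q(√10, √201), and [Q(√10, √201):Q] = 4 (since 10, 201 are distinct squarefree integers > 1 with 2010 not a perfect square). To show equality we compute the minimal polynomial of γ. From γ = √10 + √201: γ^2 = 10 + 2√(2010) + 201 = 211 + 2√(2010), so γ^2 - 211 = 2√(2010); squaring, (γ^2 - 211)^2 = 4·2010, i.e. γ^4 - 422γ^2 + 44521 - 8040 = 0, i.e. γ^4 - 422γ^2 + 36481 = 0. So γ is a root of x^4 - 422x^2 + 36481. This polynomial is irreducible over Q: it has no rational root (each ±√10 ± √201 is irrational), and any factorization into two quadratics over Q would force √(2010) ∈ Q (pairing opposite roots) or √10, √201 ∈ Q (other pairings), all impossible. Hence [Q(γ):Q] = 4 = [Q(√10, √201):Q], so Q(γ) = Q(√10, √201).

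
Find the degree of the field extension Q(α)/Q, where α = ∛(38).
[Q(α):Q] = 3

The minimal polynomial of α is x^3 - 38, irreducible over Q since 38 is not a perfect cube (so x^3 - 38 has no rational root). Hence [Q(α):Q] = deg(m_α) = 3.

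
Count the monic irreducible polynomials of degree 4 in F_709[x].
There are 63171921270 monic irreducible polynomials of degree 4 over F_709

Each element of F_{709^4} that lies in no proper subfield is a root of exactly one monic irreducible of degree 4 over F_709, and each such polynomial has 4 distinct roots in F_{709^4}. By Möbius inversion the count is N_709(4) = (1/4) Σ_{d|4} μ(4/d) · 709^d = (1/4)(μ(4)·709^1 + μ(2)·709^2 + μ(1)·709^4) = 252687685080/4 = 63171921270.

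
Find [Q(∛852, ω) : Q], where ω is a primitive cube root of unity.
[Q(∛852, ω) : Q] = 6

[Q(∛852):Q] = 3 (min poly x^3 - 852, irreducible since 852 is not a perfect cube). [Q(ω):Q] = 2 (min poly x^2 + x + 1). Since Q(∛852) ⊂ R and ω ∉ R, we have ω ∉ Q(∛852), so x^2 + x + 1 remains irreducible over Q(∛852) and [Q(∛852, ω) : Q(∛852)] = 2. By the tower law, [Q(∛852, ω) : Q] = 3 · 2 = 6. (In fact Q(∛852, ω) is the splitting field of x^3 - 852 over Q.)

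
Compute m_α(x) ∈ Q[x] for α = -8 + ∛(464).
m_α(x) = x^3 + 24x^2 + 192x + 48

Set β = α + 8 = ∛(464), so β^3 = 464. Then (α + 8)^3 - 464 = 0, i.e. α is a root of g(x) = (x + 8)^3 - 464 = x^3 + 24x^2 + 192x + 48. Since g(x) = h(x + 8) where h(x) = x^3 - 464, and h is irreducible over Q (because 464 is not a perfect cube, so h has no rational root, and a monic cubic with no rational root is irreducible), g is also irreducible (irreducibility is preserved under the substitution x → x + 8). Hence m_α(x) = x^3 + 24x^2 + 192x + 48.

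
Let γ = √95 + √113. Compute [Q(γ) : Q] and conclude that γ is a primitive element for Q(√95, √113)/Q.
[Q(γ) : Q] = 4 (equivalently, Q(γ) = Q(√95, √113))

Obviously Q(γ) ⊆ Q(√95, √113), and [Q(√95, √113):Q] = 4 (since 95, 113 are distinct squarefree integers > 1 with 10735 not a perfect square). To show equality we compute the minimal polynomial of γ. From γ = √95 + √113: γ^2 = 95 + 2√(10735) + 113 = 208 + 2√(10735), so γ^2 - 208 = 2√(10735); squaring, (γ^2 - 208)^2 = 4·10735, i.e. γ^4 - 416γ^2 + 43264 - 42940 = 0, i.e. γ^4 - 416γ^2 + 324 = 0. So γ is a root of x^4 - 416x^2 + 324. This polynomial is irreducible over Q: it has no rational root (each ±√95 ± √113 is irrational), and any factorization into two quadratics over Q would force √(10735) ∈ Q (pairing opposite roots) or √95, √113 ∈ Q (other pairings), all impossible. Hence [Q(γ):Q] = 4 = [Q(√95, √113):Q], so Q(γ) = Q(√95, √113).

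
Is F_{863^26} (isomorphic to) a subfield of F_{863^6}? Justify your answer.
No: F_{863^26} is not a subfield of F_{863^6}

F_{p^m} embeds in F_{p^n} iff m | n. Here 26 ∤ 6 (since 6 = 0·26 + 6 with remainder 6 ≠ 0), so F_{863^26} is not a subfield of F_{863^6}. Equivalently: if it were, the tower law would give 26 = [F_{863^26}:F_863] dividing [F_{863^6}:F_863] = 6, contradiction.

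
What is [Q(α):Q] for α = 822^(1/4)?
[Q(α):Q] = 4

α is a root of x^4 - 822. By Eisenstein's criterion at the prime p = 2 (which divides the constant term 822 but p^2 = 4 does not, since 822 is squarefree), x^4 - 822 is irreducible over Q. Hence [Q(α):Q] = 4.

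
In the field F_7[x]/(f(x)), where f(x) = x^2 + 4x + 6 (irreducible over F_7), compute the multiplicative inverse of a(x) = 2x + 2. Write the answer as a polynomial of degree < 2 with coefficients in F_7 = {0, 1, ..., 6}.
a(x)^(-1) ≡ x + 3 (mod f(x))

Since f is irreducible over F_7, F_7[x]/(f) is a field and a(x) ≠ 0 has an inverse. Apply the extended Euclidean algorithm to f(x) and a(x) in F_7[x]: f(x) = (4x + 5)·a(x) + (3). The last nonzero remainder is the constant 3 = gcd(f, a) in F_7. Back-substituting through the division chain expresses 3 = s(x)·a(x) + t(x)·f(x) with s(x) ≡ 3x + 2 (mod f), so (3x + 2)·a(x) ≡ 3 (mod f). Multiplying by 3^(-1) ≡ 5 in F_7 gives a(x)^(-1) ≡ 5·(3x + 2) ≡ x + 3 (mod f). Check: (2x + 2)·(x + 3) = 2x^2 + x + 6 ≡ 1 (mod x^2 + 4x + 6).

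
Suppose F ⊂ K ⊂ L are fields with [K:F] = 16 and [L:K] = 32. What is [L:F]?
[L:F] = 512

The tower law says that for any tower of field extensions F ⊂ K ⊂ L with finite degrees, [L:F] = [L:K] · [K:F]. Here this gives [L:F] = 32 · 16 = 512.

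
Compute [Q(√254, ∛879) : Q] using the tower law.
[Q(√254, ∛879) : Q] = 6

Let L = Q(√254, ∛879). Since Q(√254) ⊂ L and [Q(√254):Q] = 2, the tower law gives 2 | [L:Q]. Likewise Q(∛879) ⊂ L with [Q(∛879):Q] = 3 (because 879 is not a perfect cube), so 3 | [L:Q]. As gcd(2,3) = 1, [L:Q] is divisible by 6. Conversely L is generated over Q by √254 and ∛879, so [L:Q] ≤ 2·3 = 6. Therefore [Q(√254, ∛879) : Q] = 6.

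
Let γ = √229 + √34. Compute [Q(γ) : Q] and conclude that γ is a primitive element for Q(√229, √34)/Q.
[Q(γ) : Q] = 4 (equivalently, Q(γ) = Q(√229, √34))

Obviously Q(γ) ⊆ Q(√229, √34), and [Q(√229, √34):Q] = 4 (since 229, 34 are distinct squarefree integers > 1 with 7786 not a perfect square). To show equality we compute the minimal polynomial of γ. From γ = √229 + √34: γ^2 = 229 + 2√(7786) + 34 = 263 + 2√(7786), so γ^2 - 263 = 2√(7786); squaring, (γ^2 - 263)^2 = 4·7786, i.e. γ^4 - 526γ^2 + 69169 - 31144 = 0, i.e. γ^4 - 526γ^2 + 38025 = 0. So γ is a root of x^4 - 526x^2 + 38025. This polynomial is irreducible over Q: it has no rational root (each ±√229 ± √34 is irrational), and any factorization into two quadratics over Q would force √(7786) ∈ Q (pairing opposite roots) or √229, √34 ∈ Q (other pairings), all impossible. Hence [Q(γ):Q] = 4 = [Q(√229, √34):Q], so Q(γ) = Q(√229, √34).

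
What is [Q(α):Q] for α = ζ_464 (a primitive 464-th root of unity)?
[Q(α):Q] = 224

The minimal polynomial of ζ_464 over Q is the 464-th cyclotomic polynomial Φ_464(x), which is irreducible over Q and has degree φ(464) = 224. Hence [Q(α):Q] = φ(464) = 224.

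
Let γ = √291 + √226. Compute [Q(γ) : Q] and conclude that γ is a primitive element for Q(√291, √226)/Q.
[Q(γ) : Q] = 4 (equivalently, Q(γ) = Q(√291, √226))

Obviously Q(γ) ⊆ Q(√291, √226), and [Q(√291, √226):Q] = 4 (since 291, 226 are distinct squarefree integers > 1 with 65766 not a perfect square). To show equality we compute the minimal polynomial of γ. From γ = √291 + √226: γ^2 = 291 + 2√(65766) + 226 = 517 + 2√(65766), so γ^2 - 517 = 2√(65766); squaring, (γ^2 - 517)^2 = 4·65766, i.e. γ^4 - 1034γ^2 + 267289 - 263064 = 0, i.e. γ^4 - 1034γ^2 + 4225 = 0. So γ is a root of x^4 - 1034x^2 + 4225. This polynomial is irreducible over Q: it has no rational root (each ±√291 ± √226 is irrational), and any factorization into two quadratics over Q would force √(65766) ∈ Q (pairing opposite roots) or √291, √226 ∈ Q (other pairings), all impossible. Hence [Q(γ):Q] = 4 = [Q(√291, √226):Q], so Q(γ) = Q(√291, √226).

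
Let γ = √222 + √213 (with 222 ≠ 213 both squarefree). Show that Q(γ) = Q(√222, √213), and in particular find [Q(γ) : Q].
[Q(γ) : Q] = 4 (equivalently, Q(γ) = Q(√222, √213))

Obviously Q(γ) ⊆ Q(√222, √213), and [Q(√222, √213):Q] = 4 (since 222, 213 are distinct squarefree integers > 1 with 47286 not a perfect square). To show equality we compute the minimal polynomial of γ. From γ = √222 + √213: γ^2 = 222 + 2√(47286) + 213 = 435 + 2√(47286), so γ^2 - 435 = 2√(47286); squaring, (γ^2 - 435)^2 = 4·47286, i.e. γ^4 - 870γ^2 + 189225 - 189144 = 0, i.e. γ^4 - 870γ^2 + 81 = 0. So γ is a root of x^4 - 870x^2 + 81. This polynomial is irreducible over Q: it has no rational root (each ±√222 ± √213 is irrational), and any factorization into two quadratics over Q would force √(47286) ∈ Q (pairing opposite roots) or √222, √213 ∈ Q (other pairings), all impossible. Hence [Q(γ):Q] = 4 = [Q(√222, √213):Q], so Q(γ) = Q(√222, √213).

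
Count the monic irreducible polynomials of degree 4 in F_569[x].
There are 26205215340 monic irreducible polynomials of degree 4 over F_569

Each element of F_{569^4} that lies in no proper subfield is a root of exactly one monic irreducible of degree 4 over F_569, and each such polynomial has 4 distinct roots in F_{569^4}. By Möbius inversion the count is N_569(4) = (1/4) Σ_{d|4} μ(4/d) · 569^d = (1/4)(μ(4)·569^1 + μ(2)·569^2 + μ(1)·569^4) = 104820861360/4 = 26205215340.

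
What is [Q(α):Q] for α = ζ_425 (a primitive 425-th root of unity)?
[Q(α):Q] = 320

The minimal polynomial of ζ_425 over Q is the 425-th cyclotomic polynomial Φ_425(x), which is irreducible over Q and has degree φ(425) = 320. Hence [Q(α):Q] = φ(425) = 320.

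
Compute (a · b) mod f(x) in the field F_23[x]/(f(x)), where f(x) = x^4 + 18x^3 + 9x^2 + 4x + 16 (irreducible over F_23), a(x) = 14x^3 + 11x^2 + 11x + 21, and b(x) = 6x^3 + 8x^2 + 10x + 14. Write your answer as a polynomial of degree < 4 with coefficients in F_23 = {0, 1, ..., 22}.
a · b ≡ 13x^3 + 3x^2 + 4x + 4 (mod f(x))

Multiply in F_23[x]: a(x)·b(x) = (14x^3 + 11x^2 + 11x + 21)·(6x^3 + 8x^2 + 10x + 14) = 15x^6 + 17x^5 + 18x^4 + 14x^3 + 18x^2 + 19x + 18. This has degree ≥ 4, so divide by f(x) over F_23: 15x^6 + 17x^5 + 18x^4 + 14x^3 + 18x^2 + 19x + 18 = (15x^2 + 21)·(x^4 + 18x^3 + 9x^2 + 4x + 16) + (13x^3 + 3x^2 + 4x + 4). Hence a·b ≡ 13x^3 + 3x^2 + 4x + 4 (mod f). (F_23[x]/(f) is a field with 23^4 = 279841 elements since f is irreducible of degree 4.)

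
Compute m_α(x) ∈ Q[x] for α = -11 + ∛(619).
m_α(x) = x^3 + 33x^2 + 363x + 712

Set β = α + 11 = ∛(619), so β^3 = 619. Then (α + 11)^3 - 619 = 0, i.e. α is a root of g(x) = (x + 11)^3 - 619 = x^3 + 33x^2 + 363x + 712. Since g(x) = h(x + 11) where h(x) = x^3 - 619, and h is irreducible over Q (because 619 is not a perfect cube, so h has no rational root, and a monic cubic with no rational root is irreducible), g is also irreducible (irreducibility is preserved under the substitution x → x + 11). Hence m_α(x) = x^3 + 33x^2 + 363x + 712.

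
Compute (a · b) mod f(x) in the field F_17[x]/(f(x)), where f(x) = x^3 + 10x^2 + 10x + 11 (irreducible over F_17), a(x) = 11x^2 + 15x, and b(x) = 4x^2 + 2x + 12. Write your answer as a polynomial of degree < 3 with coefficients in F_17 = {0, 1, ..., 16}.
a · b ≡ 4x^2 + 12x + 11 (mod f(x))

Multiply in F_17[x]: a(x)·b(x) = (11x^2 + 15x)·(4x^2 + 2x + 12) = 10x^4 + 14x^3 + 9x^2 + 10x. This has degree ≥ 3, so divide by f(x) over F_17: 10x^4 + 14x^3 + 9x^2 + 10x = (10x + 16)·(x^3 + 10x^2 + 10x + 11) + (4x^2 + 12x + 11). Hence a·b ≡ 4x^2 + 12x + 11 (mod f). (F_17[x]/(f) is a field with 17^3 = 4913 elements since f is irreducible of degree 3.)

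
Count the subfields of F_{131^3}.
F_{131^3} has 2 subfields

The subfields of F_{p^n} are exactly the fields F_{p^d} for d | n (each is the fixed field of the unique index-d subgroup of Gal(F_{p^n}/F_p) ≅ Z/nZ). The divisors of n = 3 are {1, 3}, giving 2 subfields: F_{131^1}, F_{131^3}.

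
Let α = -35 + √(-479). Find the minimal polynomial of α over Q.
m_α(x) = x^2 + 70x + 1704

From α + 35 = √(-479), squaring gives (α + 35)^2 = -479, i.e. α^2 + 70α + 1225 = -479, so α^2 + 70α + 1704 = 0. The discriminant of x^2 + 70x + 1704 is (70)^2 - 4·(1704) = 4900 - 6816 = -1916, and 4·(-479) is not a perfect square in Q since -479 is squarefree and ≠ 1. Hence x^2 + 70x + 1704 is irreducible over Q and is the minimal polynomial of α.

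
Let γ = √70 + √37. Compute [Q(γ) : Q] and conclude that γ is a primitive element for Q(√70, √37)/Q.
[Q(γ) : Q] = 4 (equivalently, Q(γ) = Q(√70, √37))

Obviously Q(γ) ⊆ Q(√70, √37), and [Q(√70, √37):Q] = 4 (since 70, 37 are distinct squarefree integers > 1 with 2590 not a perfect square). To show equality we compute the minimal polynomial of γ. From γ = √70 + √37: γ^2 = 70 + 2√(2590) + 37 = 107 + 2√(2590), so γ^2 - 107 = 2√(2590); squaring, (γ^2 - 107)^2 = 4·2590, i.e. γ^4 - 214γ^2 + 11449 - 10360 = 0, i.e. γ^4 - 214γ^2 + 1089 = 0. So γ is a root of x^4 - 214x^2 + 1089. This polynomial is irreducible over Q: it has no rational root (each ±√70 ± √37 is irrational), and any factorization into two quadratics over Q would force √(2590) ∈ Q (pairing opposite roots) or √70, √37 ∈ Q (other pairings), all impossible. Hence [Q(γ):Q] = 4 = [Q(√70, √37):Q], so Q(γ) = Q(√70, √37).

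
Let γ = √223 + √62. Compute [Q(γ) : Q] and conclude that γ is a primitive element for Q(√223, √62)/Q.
[Q(γ) : Q] = 4 (equivalently, Q(γ) = Q(√223, √62))

Obviously Q(γ) ⊆ Q(√223, √62), and [Q(√223, √62):Q] = 4 (since 223, 62 are distinct squarefree integers > 1 with 13826 not a perfect square). To show equality we compute the minimal polynomial of γ. From γ = √223 + √62: γ^2 = 223 + 2√(13826) + 62 = 285 + 2√(13826), so γ^2 - 285 = 2√(13826); squaring, (γ^2 - 285)^2 = 4·13826, i.e. γ^4 - 570γ^2 + 81225 - 55304 = 0, i.e. γ^4 - 570γ^2 + 25921 = 0. So γ is a root of x^4 - 570x^2 + 25921. This polynomial is irreducible over Q: it has no rational root (each ±√223 ± √62 is irrational), and any factorization into two quadratics over Q would force √(13826) ∈ Q (pairing opposite roots) or √223, √62 ∈ Q (other pairings), all impossible. Hence [Q(γ):Q] = 4 = [Q(√223, √62):Q], so Q(γ) = Q(√223, √62).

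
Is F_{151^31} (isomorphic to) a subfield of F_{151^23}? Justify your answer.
No: F_{151^31} is not a subfield of F_{151^23}

F_{p^m} embeds in F_{p^n} iff m | n. Here 31 ∤ 23 (since 23 = 0·31 + 23 with remainder 23 ≠ 0), so F_{151^31} is not a subfield of F_{151^23}. Equivalently: if it were, the tower law would give 31 = [F_{151^31}:F_151] dividing [F_{151^23}:F_151] = 23, contradiction.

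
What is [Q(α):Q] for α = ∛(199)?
[Q(α):Q] = 3

The minimal polynomial of α is x^3 - 199, irreducible over Q since 199 is not a perfect cube (so x^3 - 199 has no rational root). Hence [Q(α):Q] = deg(m_α) = 3.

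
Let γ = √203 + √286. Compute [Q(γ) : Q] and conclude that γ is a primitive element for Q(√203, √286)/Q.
[Q(γ) : Q] = 4 (equivalently, Q(γ) = Q(√203, √286))

Obviously Q(γ) ⊆ Q(√203, √286), and [Q(√203, √286):Q] = 4 (since 203, 286 are distinct squarefree integers > 1 with 58058 not a perfect square). To show equality we compute the minimal polynomial of γ. From γ = √203 + √286: γ^2 = 203 + 2√(58058) + 286 = 489 + 2√(58058), so γ^2 - 489 = 2√(58058); squaring, (γ^2 - 489)^2 = 4·58058, i.e. γ^4 - 978γ^2 + 239121 - 232232 = 0, i.e. γ^4 - 978γ^2 + 6889 = 0. So γ is a root of x^4 - 978x^2 + 6889. This polynomial is irreducible over Q: it has no rational root (each ±√203 ± √286 is irrational), and any factorization into two quadratics over Q would force √(58058) ∈ Q (pairing opposite roots) or √203, √286 ∈ Q (other pairings), all impossible. Hence [Q(γ):Q] = 4 = [Q(√203, √286):Q], so Q(γ) = Q(√203, √286).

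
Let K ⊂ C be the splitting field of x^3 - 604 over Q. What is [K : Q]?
[K : Q] = 6

The roots of x^3 - 604 are ∛604, ω∛604, ω^2∛604 where ω = e^(2πi/3) is a primitive cube root of unity, so K = Q(∛604, ω). Now [Q(∛604):Q] = 3 (since 604 is not a perfect cube, x^3 - 604 is irreducible) and [Q(ω):Q] = 2. Both 2 and 3 divide [K:Q], and [K:Q] ≤ 3·2 = 6, so [K:Q] = 6. (Equivalently: Q(∛604) ⊂ R but ω ∉ R, so [K : Q(∛604)] = 2.)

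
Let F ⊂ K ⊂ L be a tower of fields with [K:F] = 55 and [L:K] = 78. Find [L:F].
[L:F] = 4290

The tower law says that for any tower of field extensions F ⊂ K ⊂ L with finite degrees, [L:F] = [L:K] · [K:F]. Here this gives [L:F] = 78 · 55 = 4290.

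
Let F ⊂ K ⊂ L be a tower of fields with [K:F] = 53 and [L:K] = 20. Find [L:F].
[L:F] = 1060

The tower law says that for any tower of field extensions F ⊂ K ⊂ L with finite degrees, [L:F] = [L:K] · [K:F]. Here this gives [L:F] = 20 · 53 = 1060.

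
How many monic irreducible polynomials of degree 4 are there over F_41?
There are 706020 monic irreducible polynomials of degree 4 over F_41

Each element of F_{41^4} that lies in no proper subfield is a root of exactly one monic irreducible of degree 4 over F_41, and each such polynomial has 4 distinct roots in F_{41^4}. By Möbius inversion the count is N_41(4) = (1/4) Σ_{d|4} μ(4/d) · 41^d = (1/4)(μ(4)·41^1 + μ(2)·41^2 + μ(1)·41^4) = 2824080/4 = 706020.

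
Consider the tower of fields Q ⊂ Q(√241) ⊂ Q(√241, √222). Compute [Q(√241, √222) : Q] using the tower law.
[Q(√241, √222) : Q] = 4

[Q(√241):Q] = 2 (min poly x^2 - 241, irreducible since 241 is squarefree > 1). For the top step, suppose √222 ∈ Q(√241), say √222 = c + d√241 with c, d ∈ Q. Squaring: 222 = c^2 + 241d^2 + 2cd√241. Since √241 ∉ Q this forces 2cd = 0. If d = 0 then √222 = c ∈ Q, contradicting 222 squarefree > 1. If c = 0 then 222 = 241d^2, so 241·222 = (241d)^2 is a perfect square in Q — but 241·222 = 53502 is not a perfect square (since 241 and 222 are distinct squarefree integers). Contradiction. Hence √222 ∉ Q(√241), so x^2 - 222 stays irreducible over Q(√241) and [Q(√241, √222) : Q(√241)] = 2. By the tower law, [Q(√241, √222) : Q] = 2 · 2 = 4.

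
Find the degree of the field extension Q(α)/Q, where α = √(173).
[Q(α):Q] = 2

[Q(α):Q] equals the degree of the minimal polynomial of α. Here α^2 = 173 and x^2 - 173 is irreducible (d = 173 is squarefree, ≠ 1, hence not a square), so deg(m_α) = 2. Thus [Q(α):Q] = 2.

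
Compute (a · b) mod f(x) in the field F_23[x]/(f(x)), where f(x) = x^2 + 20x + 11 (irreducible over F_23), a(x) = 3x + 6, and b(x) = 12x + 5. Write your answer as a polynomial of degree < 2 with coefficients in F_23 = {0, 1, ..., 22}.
a · b ≡ 11x + 2 (mod f(x))

Multiply in F_23[x]: a(x)·b(x) = (3x + 6)·(12x + 5) = 13x^2 + 18x + 7. This has degree ≥ 2, so divide by f(x) over F_23: 13x^2 + 18x + 7 = (13)·(x^2 + 20x + 11) + (11x + 2). Hence a·b ≡ 11x + 2 (mod f). (F_23[x]/(f) is a field with 23^2 = 529 elements since f is irreducible of degree 2.)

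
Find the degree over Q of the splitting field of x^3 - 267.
[K : Q] = 6

The roots of x^3 - 267 are ∛267, ω∛267, ω^2∛267 where ω = e^(2πi/3) is a primitive cube root of unity, so K = Q(∛267, ω). Now [Q(∛267):Q] = 3 (since 267 is not a perfect cube, x^3 - 267 is irreducible) and [Q(ω):Q] = 2. Both 2 and 3 divide [K:Q], and [K:Q] ≤ 3·2 = 6, so [K:Q] = 6. (Equivalently: Q(∛267) ⊂ R but ω ∉ R, so [K : Q(∛267)] = 2.)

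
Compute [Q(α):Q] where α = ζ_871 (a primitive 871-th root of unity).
[Q(α):Q] = 792

The minimal polynomial of ζ_871 over Q is the 871-th cyclotomic polynomial Φ_871(x), which is irreducible over Q and has degree φ(871) = 792. Hence [Q(α):Q] = φ(871) = 792.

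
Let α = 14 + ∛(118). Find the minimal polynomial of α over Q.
m_α(x) = x^3 - 42x^2 + 588x - 2862

Set β = α - 14 = ∛(118), so β^3 = 118. Then (α - 14)^3 - 118 = 0, i.e. α is a root of g(x) = (x - 14)^3 - 118 = x^3 - 42x^2 + 588x - 2862. Since g(x) = h(x - 14) where h(x) = x^3 - 118, and h is irreducible over Q (because 118 is not a perfect cube, so h has no rational root, and a monic cubic with no rational root is irreducible), g is also irreducible (irreducibility is preserved under the substitution x → x - 14). Hence m_α(x) = x^3 - 42x^2 + 588x - 2862.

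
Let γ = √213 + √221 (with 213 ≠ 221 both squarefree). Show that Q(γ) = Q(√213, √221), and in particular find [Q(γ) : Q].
[Q(γ) : Q] = 4 (equivalently, Q(γ) = Q(√213, √221))

Obviously Q(γ) ⊆ Q(√213, √221), and [Q(√213, √221):Q] = 4 (since 213, 221 are distinct squarefree integers > 1 with 47073 not a perfect square). To show equality we compute the minimal polynomial of γ. From γ = √213 + √221: γ^2 = 213 + 2√(47073) + 221 = 434 + 2√(47073), so γ^2 - 434 = 2√(47073); squaring, (γ^2 - 434)^2 = 4·47073, i.e. γ^4 - 868γ^2 + 188356 - 188292 = 0, i.e. γ^4 - 868γ^2 + 64 = 0. So γ is a root of x^4 - 868x^2 + 64. This polynomial is irreducible over Q: it has no rational root (each ±√213 ± √221 is irrational), and any factorization into two quadratics over Q would force √(47073) ∈ Q (pairing opposite roots) or √213, √221 ∈ Q (other pairings), all impossible. Hence [Q(γ):Q] = 4 = [Q(√213, √221):Q], so Q(γ) = Q(√213, √221).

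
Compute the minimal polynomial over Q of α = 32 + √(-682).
m_α(x) = x^2 - 64x + 1706

From α - 32 = √(-682), squaring gives (α - 32)^2 = -682, i.e. α^2 - 64α + 1024 = -682, so α^2 - 64α + 1706 = 0. The discriminant of x^2 - 64x + 1706 is (-64)^2 - 4·(1706) = 4096 - 6824 = -2728, and 4·(-682) is not a perfect square in Q since -682 is squarefree and ≠ 1. Hence x^2 - 64x + 1706 is irreducible over Q and is the minimal polynomial of α.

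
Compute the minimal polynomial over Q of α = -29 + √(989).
m_α(x) = x^2 + 58x - 148

From α + 29 = √(989), squaring gives (α + 29)^2 = 989, i.e. α^2 + 58α + 841 = 989, so α^2 + 58α - 148 = 0. The discriminant of x^2 + 58x - 148 is (58)^2 - 4·(-148) = 3364 + 592 = 3956, and 4·(989) is not a perfect square in Q since 989 is squarefree and ≠ 1. Hence x^2 + 58x - 148 is irreducible over Q and is the minimal polynomial of α.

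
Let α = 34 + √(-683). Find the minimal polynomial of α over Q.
m_α(x) = x^2 - 68x + 1839

From α - 34 = √(-683), squaring gives (α - 34)^2 = -683, i.e. α^2 - 68α + 1156 = -683, so α^2 - 68α + 1839 = 0. The discriminant of x^2 - 68x + 1839 is (-68)^2 - 4·(1839) = 4624 - 7356 = -2732, and 4·(-683) is not a perfect square in Q since -683 is squarefree and ≠ 1. Hence x^2 - 68x + 1839 is irreducible over Q and is the minimal polynomial of α.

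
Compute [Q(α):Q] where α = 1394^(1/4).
[Q(α):Q] = 4

α is a root of x^4 - 1394. By Eisenstein's criterion at the prime p = 2 (which divides the constant term 1394 but p^2 = 4 does not, since 1394 is squarefree), x^4 - 1394 is irreducible over Q. Hence [Q(α):Q] = 4.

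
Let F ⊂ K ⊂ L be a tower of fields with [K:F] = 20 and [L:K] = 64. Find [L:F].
[L:F] = 1280

The tower law says that for any tower of field extensions F ⊂ K ⊂ L with finite degrees, [L:F] = [L:K] · [K:F]. Here this gives [L:F] = 64 · 20 = 1280.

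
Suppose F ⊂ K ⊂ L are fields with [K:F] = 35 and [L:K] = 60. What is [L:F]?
[L:F] = 2100

The tower law says that for any tower of field extensions F ⊂ K ⊂ L with finite degrees, [L:F] = [L:K] · [K:F]. Here this gives [L:F] = 60 · 35 = 2100.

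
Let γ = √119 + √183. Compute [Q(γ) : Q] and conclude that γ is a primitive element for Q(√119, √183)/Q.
[Q(γ) : Q] = 4 (equivalently, Q(γ) = Q(√119, √183))

Obviously Q(γ) ⊆ Q(√119, √183), and [Q(√119, √183):Q] = 4 (since 119, 183 are distinct squarefree integers > 1 with 21777 not a perfect square). To show equality we compute the minimal polynomial of γ. From γ = √119 + √183: γ^2 = 119 + 2√(21777) + 183 = 302 + 2√(21777), so γ^2 - 302 = 2√(21777); squaring, (γ^2 - 302)^2 = 4·21777, i.e. γ^4 - 604γ^2 + 91204 - 87108 = 0, i.e. γ^4 - 604γ^2 + 4096 = 0. So γ is a root of x^4 - 604x^2 + 4096. This polynomial is irreducible over Q: it has no rational root (each ±√119 ± √183 is irrational), and any factorization into two quadratics over Q would force √(21777) ∈ Q (pairing opposite roots) or √119, √183 ∈ Q (other pairings), all impossible. Hence [Q(γ):Q] = 4 = [Q(√119, √183):Q], so Q(γ) = Q(√119, √183).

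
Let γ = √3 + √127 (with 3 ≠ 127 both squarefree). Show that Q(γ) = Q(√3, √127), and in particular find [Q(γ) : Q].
[Q(γ) : Q] = 4 (equivalently, Q(γ) = Q(√3, √127))

Obviously Q(γ) ⊆ Q(√3, √127), and [Q(√3, √127):Q] = 4 (since 3, 127 are distinct squarefree integers > 1 with 381 not a perfect square). To show equality we compute the minimal polynomial of γ. From γ = √3 + √127: γ^2 = 3 + 2√(381) + 127 = 130 + 2√(381), so γ^2 - 130 = 2√(381); squaring, (γ^2 - 130)^2 = 4·381, i.e. γ^4 - 260γ^2 + 16900 - 1524 = 0, i.e. γ^4 - 260γ^2 + 15376 = 0. So γ is a root of x^4 - 260x^2 + 15376. This polynomial is irreducible over Q: it has no rational root (each ±√3 ± √127 is irrational), and any factorization into two quadratics over Q would force √(381) ∈ Q (pairing opposite roots) or √3, √127 ∈ Q (other pairings), all impossible. Hence [Q(γ):Q] = 4 = [Q(√3, √127):Q], so Q(γ) = Q(√3, √127).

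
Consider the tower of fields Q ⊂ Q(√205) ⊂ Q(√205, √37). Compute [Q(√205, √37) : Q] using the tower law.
[Q(√205, √37) : Q] = 4

[Q(√205):Q] = 2 (min poly x^2 - 205, irreducible since 205 is squarefree > 1). For the top step, suppose √37 ∈ Q(√205), say √37 = c + d√205 with c, d ∈ Q. Squaring: 37 = c^2 + 205d^2 + 2cd√205. Since √205 ∉ Q this forces 2cd = 0. If d = 0 then √37 = c ∈ Q, contradicting 37 squarefree > 1. If c = 0 then 37 = 205d^2, so 205·37 = (205d)^2 is a perfect square in Q — but 205·37 = 7585 is not a perfect square (since 205 and 37 are distinct squarefree integers). Contradiction. Hence √37 ∉ Q(√205), so x^2 - 37 stays irreducible over Q(√205) and [Q(√205, √37) : Q(√205)] = 2. By the tower law, [Q(√205, √37) : Q] = 2 · 2 = 4.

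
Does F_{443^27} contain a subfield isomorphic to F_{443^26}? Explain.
No: F_{443^26} is not a subfield of F_{443^27}

F_{p^m} embeds in F_{p^n} iff m | n. Here 26 ∤ 27 (since 27 = 1·26 + 1 with remainder 1 ≠ 0), so F_{443^26} is not a subfield of F_{443^27}. Equivalently: if it were, the tower law would give 26 = [F_{443^26}:F_443] dividing [F_{443^27}:F_443] = 27, contradiction.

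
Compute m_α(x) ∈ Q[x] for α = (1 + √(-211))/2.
m_α(x) = x^2 - x + 53

From 2α - 1 = √(-211), squaring gives (2α - 1)^2 = -211, i.e. 4α^2 - 4α + 1 = -211, so α^2 - α + (1 + 211)/4 = 0. Since -211 ≡ 1 (mod 4), (1 + 211)/4 = 53 ∈ Z. The polynomial x^2 - x + 53 has discriminant 1 - 4·(53) = -211, which is not a perfect square in Q (d = -211 is squarefree and ≠ 1), so x^2 - x + 53 is irreducible over Q. It is the minimal polynomial of α.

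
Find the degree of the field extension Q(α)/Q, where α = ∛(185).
[Q(α):Q] = 3

The minimal polynomial of α is x^3 - 185, irreducible over Q since 185 is not a perfect cube (so x^3 - 185 has no rational root). Hence [Q(α):Q] = deg(m_α) = 3.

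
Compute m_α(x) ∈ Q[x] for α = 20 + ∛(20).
m_α(x) = x^3 - 60x^2 + 1200x - 8020

Set β = α - 20 = ∛(20), so β^3 = 20. Then (α - 20)^3 - 20 = 0, i.e. α is a root of g(x) = (x - 20)^3 - 20 = x^3 - 60x^2 + 1200x - 8020. Since g(x) = h(x - 20) where h(x) = x^3 - 20, and h is irreducible over Q (because 20 is not a perfect cube, so h has no rational root, and a monic cubic with no rational root is irreducible), g is also irreducible (irreducibility is preserved under the substitution x → x - 20). Hence m_α(x) = x^3 - 60x^2 + 1200x - 8020.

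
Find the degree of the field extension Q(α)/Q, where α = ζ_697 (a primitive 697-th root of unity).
[Q(α):Q] = 640

The minimal polynomial of ζ_697 over Q is the 697-th cyclotomic polynomial Φ_697(x), which is irreducible over Q and has degree φ(697) = 640. Hence [Q(α):Q] = φ(697) = 640.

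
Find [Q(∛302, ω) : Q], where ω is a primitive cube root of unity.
[Q(∛302, ω) : Q] = 6

[Q(∛302):Q] = 3 (min poly x^3 - 302, irreducible since 302 is not a perfect cube). [Q(ω):Q] = 2 (min poly x^2 + x + 1). Since Q(∛302) ⊂ R and ω ∉ R, we have ω ∉ Q(∛302), so x^2 + x + 1 remains irreducible over Q(∛302) and [Q(∛302, ω) : Q(∛302)] = 2. By the tower law, [Q(∛302, ω) : Q] = 3 · 2 = 6. (In fact Q(∛302, ω) is the splitting field of x^3 - 302 over Q.)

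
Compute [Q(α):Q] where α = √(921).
[Q(α):Q] = 2

[Q(α):Q] equals the degree of the minimal polynomial of α. Here α^2 = 921 and x^2 - 921 is irreducible (d = 921 is squarefree, ≠ 1, hence not a square), so deg(m_α) = 2. Thus [Q(α):Q] = 2.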